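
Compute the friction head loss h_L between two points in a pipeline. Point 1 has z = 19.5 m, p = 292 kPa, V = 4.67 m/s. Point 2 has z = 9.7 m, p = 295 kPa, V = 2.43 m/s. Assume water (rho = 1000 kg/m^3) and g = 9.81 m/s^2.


Total head at each section: H = z + p/(rho*g) + V^2/(2g).
H1 = 19.5 + 292*1000/(1000*9.81) + 4.67^2/(2*9.81)
   = 19.5 + 29.766 + 1.1116
   = 50.377 m.
H2 = 9.7 + 295*1000/(1000*9.81) + 2.43^2/(2*9.81)
   = 9.7 + 30.071 + 0.301
   = 40.072 m.
h_L = H1 - H2 = 50.377 - 40.072 = 10.305 m.

10.305


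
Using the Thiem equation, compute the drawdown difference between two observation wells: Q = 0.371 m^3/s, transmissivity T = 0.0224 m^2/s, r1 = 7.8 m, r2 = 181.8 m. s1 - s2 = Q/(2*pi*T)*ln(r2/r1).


Thiem equation: s1 - s2 = Q/(2*pi*T) * ln(r2/r1).
ln(r2/r1) = ln(181.8/7.8) = 3.1488.
Q/(2*pi*T) = 0.371 / (2*pi*0.0224) = 0.371 / 0.1407 = 2.636.
s1 - s2 = 2.636 * 3.1488 = 8.3002 m.

8.3002


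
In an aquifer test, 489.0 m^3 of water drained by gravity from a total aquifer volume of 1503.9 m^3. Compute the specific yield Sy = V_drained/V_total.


Specific yield Sy = Volume drained / Total volume.
Sy = 489.0 / 1503.9
   = 0.3252.

0.3252


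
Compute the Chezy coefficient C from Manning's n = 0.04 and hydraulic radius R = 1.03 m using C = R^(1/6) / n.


The Chezy coefficient relates to Manning's n through C = R^(1/6) / n.
R^(1/6) = 1.03^(1/6) = 1.004939.
C = 1.004939 / 0.04 = 25.12 m^(1/2)/s.

25.12


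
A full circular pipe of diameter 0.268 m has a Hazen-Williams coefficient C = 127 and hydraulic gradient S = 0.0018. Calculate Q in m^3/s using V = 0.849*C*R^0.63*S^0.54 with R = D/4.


For a full circular pipe, R = D/4 = 0.268/4 = 0.067 m.
V = 0.849 * 127 * 0.067^0.63 * 0.0018^0.54
  = 0.849 * 127 * 0.182149 * 0.032949
  = 0.6471 m/s.
Pipe area A = pi*D^2/4 = pi*0.268^2/4 = 0.0564 m^2.
Q = A * V = 0.0564 * 0.6471 = 0.0365 m^3/s.

0.0365


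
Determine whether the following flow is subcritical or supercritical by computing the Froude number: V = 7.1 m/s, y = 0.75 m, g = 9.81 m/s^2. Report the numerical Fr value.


The Froude number is defined as Fr = V / sqrt(g*y).
g*y = 9.81 * 0.75 = 7.3575.
sqrt(g*y) = sqrt(7.3575) = 2.7125.
Fr = 7.1 / 2.7125 = 2.6175.
Since Fr > 1, the flow is supercritical.

2.6175


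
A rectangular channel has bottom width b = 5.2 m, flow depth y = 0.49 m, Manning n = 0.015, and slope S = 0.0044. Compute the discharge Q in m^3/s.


For a rectangular channel, the cross-sectional area A = b * y = 5.2 * 0.49 = 2.55 m^2.
The wetted perimeter P = b + 2y = 5.2 + 2*0.49 = 6.18 m.
Hydraulic radius R = A/P = 2.55/6.18 = 0.4123 m.
Velocity V = (1/n)*R^(2/3)*S^(1/2) = (1/0.015)*0.4123^(2/3)*0.0044^(1/2) = 2.4497 m/s.
Discharge Q = A * V = 2.55 * 2.4497 = 6.242 m^3/s.

6.242


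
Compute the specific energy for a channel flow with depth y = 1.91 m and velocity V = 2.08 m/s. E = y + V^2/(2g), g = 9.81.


Specific energy E = y + V^2/(2g).
Velocity head = V^2/(2g) = 2.08^2 / (2*9.81) = 4.3264 / 19.62 = 0.2205 m.
E = 1.91 + 0.2205 = 2.1305 m.

2.1305


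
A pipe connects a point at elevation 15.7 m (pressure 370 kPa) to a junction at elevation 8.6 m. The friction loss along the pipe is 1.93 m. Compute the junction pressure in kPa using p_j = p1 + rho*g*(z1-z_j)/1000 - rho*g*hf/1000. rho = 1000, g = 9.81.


Junction pressure: p_j = p1 + rho*g*(z1 - z_j)/1000 - rho*g*hf/1000.
Elevation term = 1000*9.81*(15.7 - 8.6)/1000 = 69.651 kPa.
Friction term = 1000*9.81*1.93/1000 = 18.933 kPa.
p_j = 370 + 69.651 - 18.933 = 420.72 kPa.

420.72


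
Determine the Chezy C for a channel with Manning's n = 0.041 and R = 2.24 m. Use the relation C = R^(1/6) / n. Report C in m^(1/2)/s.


The Chezy coefficient relates to Manning's n through C = R^(1/6) / n.
R^(1/6) = 2.24^(1/6) = 1.143865.
C = 1.143865 / 0.041 = 27.9 m^(1/2)/s.

27.9


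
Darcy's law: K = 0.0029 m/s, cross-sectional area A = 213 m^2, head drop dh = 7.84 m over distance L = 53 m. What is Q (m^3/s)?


Darcy's law: Q = K * A * i, where i = dh/L.
Hydraulic gradient i = 7.84 / 53 = 0.147925.
Q = 0.0029 * 213 * 0.147925
  = 0.0914 m^3/s.

0.0914


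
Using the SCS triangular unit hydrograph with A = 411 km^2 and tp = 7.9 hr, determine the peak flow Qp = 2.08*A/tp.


SCS formula: Qp = 2.08 * A / tp.
Qp = 2.08 * 411 / 7.9
   = 854.88 / 7.9
   = 108.21 m^3/s per cm.

108.21


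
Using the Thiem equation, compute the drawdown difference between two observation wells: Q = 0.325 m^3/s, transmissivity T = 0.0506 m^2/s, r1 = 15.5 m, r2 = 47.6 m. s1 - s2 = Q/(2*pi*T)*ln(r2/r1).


Thiem equation: s1 - s2 = Q/(2*pi*T) * ln(r2/r1).
ln(r2/r1) = ln(47.6/15.5) = 1.122.
Q/(2*pi*T) = 0.325 / (2*pi*0.0506) = 0.325 / 0.3179 = 1.0222.
s1 - s2 = 1.0222 * 1.122 = 1.1469 m.

1.1469


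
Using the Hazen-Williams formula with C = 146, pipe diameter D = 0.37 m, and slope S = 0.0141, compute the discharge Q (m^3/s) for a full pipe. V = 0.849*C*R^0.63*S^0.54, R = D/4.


For a full circular pipe, R = D/4 = 0.37/4 = 0.0925 m.
V = 0.849 * 146 * 0.0925^0.63 * 0.0141^0.54
  = 0.849 * 146 * 0.223187 * 0.100133
  = 2.7702 m/s.
Pipe area A = pi*D^2/4 = pi*0.37^2/4 = 0.1075 m^2.
Q = A * V = 0.1075 * 2.7702 = 0.2979 m^3/s.

0.2979


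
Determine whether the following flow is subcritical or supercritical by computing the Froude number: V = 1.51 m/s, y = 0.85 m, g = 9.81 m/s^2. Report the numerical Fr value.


The Froude number is defined as Fr = V / sqrt(g*y).
g*y = 9.81 * 0.85 = 8.3385.
sqrt(g*y) = sqrt(8.3385) = 2.8876.
Fr = 1.51 / 2.8876 = 0.5229.
Since Fr < 1, the flow is subcritical.

0.5229


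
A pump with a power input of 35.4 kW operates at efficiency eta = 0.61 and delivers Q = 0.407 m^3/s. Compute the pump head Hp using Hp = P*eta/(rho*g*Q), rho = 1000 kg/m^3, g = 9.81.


Pump head formula: Hp = P * eta / (rho * g * Q).
Numerator: P * eta = 35.4 * 1000 * 0.61 = 21594.0 W.
Denominator: rho * g * Q = 1000 * 9.81 * 0.407 = 3992.67.
Hp = 21594.0 / 3992.67 = 5.41 m.

5.41


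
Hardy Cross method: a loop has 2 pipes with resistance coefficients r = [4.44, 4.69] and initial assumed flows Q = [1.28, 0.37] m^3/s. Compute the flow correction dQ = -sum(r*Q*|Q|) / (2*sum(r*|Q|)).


Numerator terms (r*Q*|Q|): 4.44*1.28*|1.28| = 7.2745; 4.69*0.37*|0.37| = 0.6421.
Sum of numerator = 7.9166.
Denominator terms (r*|Q|): 4.44*|1.28| = 5.6832; 4.69*|0.37| = 1.7353.
2 * sum of denominator = 2 * 7.4185 = 14.837.
dQ = -7.9166 / 14.837 = -0.5336 m^3/s.

-0.5336


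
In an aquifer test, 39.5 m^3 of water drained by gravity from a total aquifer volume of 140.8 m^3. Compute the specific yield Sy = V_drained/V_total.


Specific yield Sy = Volume drained / Total volume.
Sy = 39.5 / 140.8
   = 0.2805.

0.2805


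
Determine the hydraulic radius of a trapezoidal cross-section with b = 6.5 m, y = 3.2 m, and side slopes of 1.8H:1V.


For a trapezoidal section with side slope z:
A = (b + z*y)*y = (6.5 + 1.8*3.2)*3.2 = 39.232 m^2.
P = b + 2*y*sqrt(1 + z^2) = 6.5 + 2*3.2*sqrt(1 + 1.8^2) = 19.678 m.
R = A/P = 39.232 / 19.678 = 1.9937 m.

1.9937


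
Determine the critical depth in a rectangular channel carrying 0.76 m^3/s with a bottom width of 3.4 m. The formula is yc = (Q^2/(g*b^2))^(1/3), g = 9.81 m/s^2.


Using yc = (Q^2 / (g * b^2))^(1/3):
Q^2 = 0.76^2 = 0.58.
g * b^2 = 9.81 * 3.4^2 = 9.81 * 11.56 = 113.4.
Q^2 / (g*b^2) = 0.58 / 113.4 = 0.0051.
yc = 0.0051^(1/3) = 0.1721 m.

0.1721


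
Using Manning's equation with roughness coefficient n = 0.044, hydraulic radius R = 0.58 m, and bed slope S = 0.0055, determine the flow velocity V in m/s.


Manning's equation gives V = (1/n) * R^(2/3) * S^(1/2).
First, compute R^(2/3) = 0.58^(2/3) = 0.6955.
Next, S^(1/2) = 0.0055^(1/2) = 0.074162.
Then 1/n = 1/0.044 = 22.73.
V = 22.73 * 0.6955 * 0.074162 = 1.1722 m/s.

1.1722


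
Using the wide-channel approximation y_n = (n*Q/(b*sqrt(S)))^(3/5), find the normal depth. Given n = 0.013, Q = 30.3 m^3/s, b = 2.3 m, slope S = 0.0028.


We use the wide-channel approximation y_n = (n*Q/(b*sqrt(S)))^(3/5).
sqrt(S) = sqrt(0.0028) = 0.052915.
Numerator: n*Q = 0.013 * 30.3 = 0.3939.
Denominator: b*sqrt(S) = 2.3 * 0.052915 = 0.121704.
arg = 3.2365.
y_n = 3.2365^(3/5) = 2.0232 m.

2.0232


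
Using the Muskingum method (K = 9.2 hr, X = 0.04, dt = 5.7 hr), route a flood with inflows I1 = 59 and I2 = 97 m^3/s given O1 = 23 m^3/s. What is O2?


Muskingum coefficients:
denom = 2*K*(1-X) + dt = 2*9.2*(1-0.04) + 5.7 = 23.364.
C0 = (dt - 2*K*X)/denom = (5.7 - 2*9.2*0.04)/23.364 = 0.2125.
C1 = (dt + 2*K*X)/denom = (5.7 + 2*9.2*0.04)/23.364 = 0.2755.
C2 = (2*K*(1-X) - dt)/denom = 0.5121.
O2 = C0*I2 + C1*I1 + C2*O1
   = 0.2125*97 + 0.2755*59 + 0.5121*23
   = 48.64 m^3/s.

48.64


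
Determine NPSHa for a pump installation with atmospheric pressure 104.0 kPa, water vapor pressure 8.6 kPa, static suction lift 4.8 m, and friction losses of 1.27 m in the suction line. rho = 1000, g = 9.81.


NPSHa = p_atm/(rho*g) - z_s - hf_s - p_vap/(rho*g).
p_atm/(rho*g) = 104.0*1000 / (1000*9.81) = 10.601 m.
p_vap/(rho*g) = 8.6*1000 / (1000*9.81) = 0.877 m.
NPSHa = 10.601 - 4.8 - 1.27 - 0.877
      = 3.65 m.

3.65


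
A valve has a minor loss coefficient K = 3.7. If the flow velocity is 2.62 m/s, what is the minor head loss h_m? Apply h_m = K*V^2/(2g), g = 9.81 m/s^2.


Minor loss formula: h_m = K * V^2/(2g).
V^2 = 2.62^2 = 6.8644.
V^2/(2g) = 6.8644 / 19.62 = 0.3499 m.
h_m = 3.7 * 0.3499 = 1.2945 m.

1.2945


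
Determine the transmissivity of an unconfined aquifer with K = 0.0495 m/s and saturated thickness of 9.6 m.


Transmissivity is defined as T = K * h.
T = 0.0495 * 9.6
  = 0.4752 m^2/s.

0.4752


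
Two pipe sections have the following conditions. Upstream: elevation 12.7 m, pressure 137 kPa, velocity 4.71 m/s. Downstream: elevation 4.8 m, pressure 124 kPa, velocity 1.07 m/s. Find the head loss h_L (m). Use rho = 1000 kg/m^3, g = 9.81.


Total head at each section: H = z + p/(rho*g) + V^2/(2g).
H1 = 12.7 + 137*1000/(1000*9.81) + 4.71^2/(2*9.81)
   = 12.7 + 13.965 + 1.1307
   = 27.796 m.
H2 = 4.8 + 124*1000/(1000*9.81) + 1.07^2/(2*9.81)
   = 4.8 + 12.64 + 0.0584
   = 17.499 m.
h_L = H1 - H2 = 27.796 - 17.499 = 10.298 m.

10.298


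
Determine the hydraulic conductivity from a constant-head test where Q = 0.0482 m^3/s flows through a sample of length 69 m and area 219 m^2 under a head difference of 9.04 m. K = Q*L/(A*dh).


From K = Q*L / (A*dh):
Numerator: Q*L = 0.0482 * 69 = 3.3258.
Denominator: A*dh = 219 * 9.04 = 1979.76.
K = 3.3258 / 1979.76 = 0.00168 m/s.

0.00168


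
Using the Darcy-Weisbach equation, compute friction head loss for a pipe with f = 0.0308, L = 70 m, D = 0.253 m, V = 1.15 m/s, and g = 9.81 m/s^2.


Darcy-Weisbach equation: h_f = f * (L/D) * V^2/(2g).
f * L/D = 0.0308 * 70/0.253 = 8.5217.
V^2/(2g) = 1.15^2 / (2*9.81) = 1.3225 / 19.62 = 0.0674 m.
h_f = 8.5217 * 0.0674 = 0.574 m.

0.574


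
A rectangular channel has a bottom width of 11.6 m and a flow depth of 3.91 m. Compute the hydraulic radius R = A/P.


For a rectangular section:
Flow area A = b * y = 11.6 * 3.91 = 45.36 m^2.
Wetted perimeter P = b + 2y = 11.6 + 2*3.91 = 19.42 m.
Hydraulic radius R = A/P = 45.36 / 19.42 = 2.3355 m.

2.3355


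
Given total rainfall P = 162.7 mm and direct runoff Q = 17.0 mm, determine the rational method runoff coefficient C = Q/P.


The runoff coefficient C = runoff depth / rainfall depth.
C = 17.0 / 162.7
  = 0.1045.

0.1045


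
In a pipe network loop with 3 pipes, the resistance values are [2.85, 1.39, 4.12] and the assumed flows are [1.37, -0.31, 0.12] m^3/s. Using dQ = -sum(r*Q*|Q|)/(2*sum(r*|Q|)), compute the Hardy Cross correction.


Numerator terms (r*Q*|Q|): 2.85*1.37*|1.37| = 5.3492; 1.39*-0.31*|-0.31| = -0.1336; 4.12*0.12*|0.12| = 0.0593.
Sum of numerator = 5.2749.
Denominator terms (r*|Q|): 2.85*|1.37| = 3.9045; 1.39*|-0.31| = 0.4309; 4.12*|0.12| = 0.4944.
2 * sum of denominator = 2 * 4.8298 = 9.6596.
dQ = -5.2749 / 9.6596 = -0.5461 m^3/s.

-0.5461


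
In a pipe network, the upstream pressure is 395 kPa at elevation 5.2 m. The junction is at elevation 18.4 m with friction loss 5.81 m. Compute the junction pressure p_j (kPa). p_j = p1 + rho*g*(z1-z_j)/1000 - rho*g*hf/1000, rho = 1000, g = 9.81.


Junction pressure: p_j = p1 + rho*g*(z1 - z_j)/1000 - rho*g*hf/1000.
Elevation term = 1000*9.81*(5.2 - 18.4)/1000 = -129.492 kPa.
Friction term = 1000*9.81*5.81/1000 = 56.996 kPa.
p_j = 395 + -129.492 - 56.996 = 208.51 kPa.

208.51


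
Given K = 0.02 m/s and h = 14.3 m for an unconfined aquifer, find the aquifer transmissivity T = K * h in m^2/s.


Transmissivity is defined as T = K * h.
T = 0.02 * 14.3
  = 0.286 m^2/s.

0.286


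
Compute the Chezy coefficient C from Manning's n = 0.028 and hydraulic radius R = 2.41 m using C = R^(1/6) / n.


The Chezy coefficient relates to Manning's n through C = R^(1/6) / n.
R^(1/6) = 2.41^(1/6) = 1.157896.
C = 1.157896 / 0.028 = 41.35 m^(1/2)/s.

41.35


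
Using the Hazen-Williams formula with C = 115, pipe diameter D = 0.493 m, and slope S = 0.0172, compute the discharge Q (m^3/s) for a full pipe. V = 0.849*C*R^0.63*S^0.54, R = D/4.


For a full circular pipe, R = D/4 = 0.493/4 = 0.1232 m.
V = 0.849 * 115 * 0.1232^0.63 * 0.0172^0.54
  = 0.849 * 115 * 0.267421 * 0.111477
  = 2.9106 m/s.
Pipe area A = pi*D^2/4 = pi*0.493^2/4 = 0.1909 m^2.
Q = A * V = 0.1909 * 2.9106 = 0.5556 m^3/s.

0.5556


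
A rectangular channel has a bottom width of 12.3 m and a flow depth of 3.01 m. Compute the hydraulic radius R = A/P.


For a rectangular section:
Flow area A = b * y = 12.3 * 3.01 = 37.02 m^2.
Wetted perimeter P = b + 2y = 12.3 + 2*3.01 = 18.32 m.
Hydraulic radius R = A/P = 37.02 / 18.32 = 2.0209 m.

2.0209


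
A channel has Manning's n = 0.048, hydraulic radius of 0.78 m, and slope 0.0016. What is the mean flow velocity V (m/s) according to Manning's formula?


Manning's equation gives V = (1/n) * R^(2/3) * S^(1/2).
First, compute R^(2/3) = 0.78^(2/3) = 0.8474.
Next, S^(1/2) = 0.0016^(1/2) = 0.04.
Then 1/n = 1/0.048 = 20.83.
V = 20.83 * 0.8474 * 0.04 = 0.7061 m/s.

0.7061


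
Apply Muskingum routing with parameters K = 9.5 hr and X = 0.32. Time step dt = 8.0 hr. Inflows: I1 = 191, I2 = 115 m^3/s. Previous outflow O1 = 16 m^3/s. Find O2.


Muskingum coefficients:
denom = 2*K*(1-X) + dt = 2*9.5*(1-0.32) + 8.0 = 20.92.
C0 = (dt - 2*K*X)/denom = (8.0 - 2*9.5*0.32)/20.92 = 0.0918.
C1 = (dt + 2*K*X)/denom = (8.0 + 2*9.5*0.32)/20.92 = 0.673.
C2 = (2*K*(1-X) - dt)/denom = 0.2352.
O2 = C0*I2 + C1*I1 + C2*O1
   = 0.0918*115 + 0.673*191 + 0.2352*16
   = 142.87 m^3/s.

142.87


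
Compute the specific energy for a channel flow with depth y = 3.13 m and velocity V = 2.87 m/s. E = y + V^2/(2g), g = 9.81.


Specific energy E = y + V^2/(2g).
Velocity head = V^2/(2g) = 2.87^2 / (2*9.81) = 8.2369 / 19.62 = 0.4198 m.
E = 3.13 + 0.4198 = 3.5498 m.

3.5498


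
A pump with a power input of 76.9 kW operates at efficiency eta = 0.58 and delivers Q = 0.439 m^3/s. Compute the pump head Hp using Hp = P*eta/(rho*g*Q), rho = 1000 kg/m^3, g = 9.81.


Pump head formula: Hp = P * eta / (rho * g * Q).
Numerator: P * eta = 76.9 * 1000 * 0.58 = 44602.0 W.
Denominator: rho * g * Q = 1000 * 9.81 * 0.439 = 4306.59.
Hp = 44602.0 / 4306.59 = 10.36 m.

10.36


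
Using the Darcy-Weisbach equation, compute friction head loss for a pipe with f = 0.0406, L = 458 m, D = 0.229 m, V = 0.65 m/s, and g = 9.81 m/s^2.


Darcy-Weisbach equation: h_f = f * (L/D) * V^2/(2g).
f * L/D = 0.0406 * 458/0.229 = 81.2.
V^2/(2g) = 0.65^2 / (2*9.81) = 0.4225 / 19.62 = 0.0215 m.
h_f = 81.2 * 0.0215 = 1.749 m.

1.749


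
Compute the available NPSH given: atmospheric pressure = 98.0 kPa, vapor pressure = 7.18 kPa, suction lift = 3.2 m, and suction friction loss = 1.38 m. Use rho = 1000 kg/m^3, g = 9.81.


NPSHa = p_atm/(rho*g) - z_s - hf_s - p_vap/(rho*g).
p_atm/(rho*g) = 98.0*1000 / (1000*9.81) = 9.99 m.
p_vap/(rho*g) = 7.18*1000 / (1000*9.81) = 0.732 m.
NPSHa = 9.99 - 3.2 - 1.38 - 0.732
      = 4.68 m.

4.68


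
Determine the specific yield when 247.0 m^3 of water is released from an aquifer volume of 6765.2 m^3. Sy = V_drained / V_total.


Specific yield Sy = Volume drained / Total volume.
Sy = 247.0 / 6765.2
   = 0.0365.

0.0365


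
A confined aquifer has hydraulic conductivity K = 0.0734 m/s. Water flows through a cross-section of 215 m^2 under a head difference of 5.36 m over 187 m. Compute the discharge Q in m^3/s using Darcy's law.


Darcy's law: Q = K * A * i, where i = dh/L.
Hydraulic gradient i = 5.36 / 187 = 0.028663.
Q = 0.0734 * 215 * 0.028663
  = 0.4523 m^3/s.

0.4523


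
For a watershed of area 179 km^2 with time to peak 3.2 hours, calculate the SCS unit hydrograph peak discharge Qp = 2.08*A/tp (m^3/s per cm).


SCS formula: Qp = 2.08 * A / tp.
Qp = 2.08 * 179 / 3.2
   = 372.32 / 3.2
   = 116.35 m^3/s per cm.

116.35


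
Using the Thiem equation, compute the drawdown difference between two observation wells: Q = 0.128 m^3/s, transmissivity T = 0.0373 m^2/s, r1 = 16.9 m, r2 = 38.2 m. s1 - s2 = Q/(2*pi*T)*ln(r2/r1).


Thiem equation: s1 - s2 = Q/(2*pi*T) * ln(r2/r1).
ln(r2/r1) = ln(38.2/16.9) = 0.8155.
Q/(2*pi*T) = 0.128 / (2*pi*0.0373) = 0.128 / 0.2344 = 0.5462.
s1 - s2 = 0.5462 * 0.8155 = 0.4454 m.

0.4454


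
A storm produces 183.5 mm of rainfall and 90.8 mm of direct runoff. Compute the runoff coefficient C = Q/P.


The runoff coefficient C = runoff depth / rainfall depth.
C = 90.8 / 183.5
  = 0.4948.

0.4948


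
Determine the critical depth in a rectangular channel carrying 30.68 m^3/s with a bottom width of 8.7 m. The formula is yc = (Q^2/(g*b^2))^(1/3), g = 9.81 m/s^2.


Using yc = (Q^2 / (g * b^2))^(1/3):
Q^2 = 30.68^2 = 941.26.
g * b^2 = 9.81 * 8.7^2 = 9.81 * 75.69 = 742.52.
Q^2 / (g*b^2) = 941.26 / 742.52 = 1.2677.
yc = 1.2677^(1/3) = 1.0823 m.

1.0823


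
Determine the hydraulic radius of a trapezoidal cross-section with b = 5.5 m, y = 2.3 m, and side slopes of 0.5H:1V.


For a trapezoidal section with side slope z:
A = (b + z*y)*y = (5.5 + 0.5*2.3)*2.3 = 15.295 m^2.
P = b + 2*y*sqrt(1 + z^2) = 5.5 + 2*2.3*sqrt(1 + 0.5^2) = 10.643 m.
R = A/P = 15.295 / 10.643 = 1.4371 m.

1.4371


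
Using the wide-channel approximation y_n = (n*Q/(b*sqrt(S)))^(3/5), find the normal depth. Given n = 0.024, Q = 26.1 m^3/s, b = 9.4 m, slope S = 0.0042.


We use the wide-channel approximation y_n = (n*Q/(b*sqrt(S)))^(3/5).
sqrt(S) = sqrt(0.0042) = 0.064807.
Numerator: n*Q = 0.024 * 26.1 = 0.6264.
Denominator: b*sqrt(S) = 9.4 * 0.064807 = 0.609186.
arg = 1.0283.
y_n = 1.0283^(3/5) = 1.0169 m.

1.0169


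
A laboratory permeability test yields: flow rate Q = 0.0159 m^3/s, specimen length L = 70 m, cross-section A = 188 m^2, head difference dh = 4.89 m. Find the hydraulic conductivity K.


From K = Q*L / (A*dh):
Numerator: Q*L = 0.0159 * 70 = 1.113.
Denominator: A*dh = 188 * 4.89 = 919.32.
K = 1.113 / 919.32 = 0.001211 m/s.

0.001211


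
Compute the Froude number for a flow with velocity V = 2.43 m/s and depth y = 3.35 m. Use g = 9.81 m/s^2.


The Froude number is defined as Fr = V / sqrt(g*y).
g*y = 9.81 * 3.35 = 32.8635.
sqrt(g*y) = sqrt(32.8635) = 5.7327.
Fr = 2.43 / 5.7327 = 0.4239.

0.4239


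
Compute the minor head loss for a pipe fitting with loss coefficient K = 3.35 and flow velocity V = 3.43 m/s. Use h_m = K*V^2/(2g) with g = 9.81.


Minor loss formula: h_m = K * V^2/(2g).
V^2 = 3.43^2 = 11.7649.
V^2/(2g) = 11.7649 / 19.62 = 0.5996 m.
h_m = 3.35 * 0.5996 = 2.0088 m.

2.0088


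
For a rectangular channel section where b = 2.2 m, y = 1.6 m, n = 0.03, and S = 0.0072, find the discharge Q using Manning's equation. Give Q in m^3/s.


For a rectangular channel, the cross-sectional area A = b * y = 2.2 * 1.6 = 3.52 m^2.
The wetted perimeter P = b + 2y = 2.2 + 2*1.6 = 5.4 m.
Hydraulic radius R = A/P = 3.52/5.4 = 0.6519 m.
Velocity V = (1/n)*R^(2/3)*S^(1/2) = (1/0.03)*0.6519^(2/3)*0.0072^(1/2) = 2.1264 m/s.
Discharge Q = A * V = 3.52 * 2.1264 = 7.485 m^3/s.

7.485


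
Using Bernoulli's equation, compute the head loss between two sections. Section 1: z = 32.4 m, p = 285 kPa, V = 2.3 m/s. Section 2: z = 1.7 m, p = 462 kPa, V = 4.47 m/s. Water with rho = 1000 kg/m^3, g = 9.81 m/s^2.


Total head at each section: H = z + p/(rho*g) + V^2/(2g).
H1 = 32.4 + 285*1000/(1000*9.81) + 2.3^2/(2*9.81)
   = 32.4 + 29.052 + 0.2696
   = 61.722 m.
H2 = 1.7 + 462*1000/(1000*9.81) + 4.47^2/(2*9.81)
   = 1.7 + 47.095 + 1.0184
   = 49.813 m.
h_L = H1 - H2 = 61.722 - 49.813 = 11.908 m.

11.908


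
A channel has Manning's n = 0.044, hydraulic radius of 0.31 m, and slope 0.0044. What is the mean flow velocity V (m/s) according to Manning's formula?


Manning's equation gives V = (1/n) * R^(2/3) * S^(1/2).
First, compute R^(2/3) = 0.31^(2/3) = 0.458.
Next, S^(1/2) = 0.0044^(1/2) = 0.066332.
Then 1/n = 1/0.044 = 22.73.
V = 22.73 * 0.458 * 0.066332 = 0.6905 m/s.

0.6905


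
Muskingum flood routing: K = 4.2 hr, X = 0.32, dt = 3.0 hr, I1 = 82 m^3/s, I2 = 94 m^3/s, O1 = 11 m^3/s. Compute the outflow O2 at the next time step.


Muskingum coefficients:
denom = 2*K*(1-X) + dt = 2*4.2*(1-0.32) + 3.0 = 8.712.
C0 = (dt - 2*K*X)/denom = (3.0 - 2*4.2*0.32)/8.712 = 0.0358.
C1 = (dt + 2*K*X)/denom = (3.0 + 2*4.2*0.32)/8.712 = 0.6529.
C2 = (2*K*(1-X) - dt)/denom = 0.3113.
O2 = C0*I2 + C1*I1 + C2*O1
   = 0.0358*94 + 0.6529*82 + 0.3113*11
   = 60.33 m^3/s.

60.33


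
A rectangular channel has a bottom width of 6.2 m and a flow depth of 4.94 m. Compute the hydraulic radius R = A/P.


For a rectangular section:
Flow area A = b * y = 6.2 * 4.94 = 30.63 m^2.
Wetted perimeter P = b + 2y = 6.2 + 2*4.94 = 16.08 m.
Hydraulic radius R = A/P = 30.63 / 16.08 = 1.9047 m.

1.9047


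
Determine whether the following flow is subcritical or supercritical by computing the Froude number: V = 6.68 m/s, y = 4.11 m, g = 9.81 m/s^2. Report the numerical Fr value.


The Froude number is defined as Fr = V / sqrt(g*y).
g*y = 9.81 * 4.11 = 40.3191.
sqrt(g*y) = sqrt(40.3191) = 6.3497.
Fr = 6.68 / 6.3497 = 1.052.
Since Fr > 1, the flow is supercritical.

1.052


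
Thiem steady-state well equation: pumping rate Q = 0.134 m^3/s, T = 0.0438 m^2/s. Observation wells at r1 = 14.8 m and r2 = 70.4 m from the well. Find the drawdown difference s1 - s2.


Thiem equation: s1 - s2 = Q/(2*pi*T) * ln(r2/r1).
ln(r2/r1) = ln(70.4/14.8) = 1.5596.
Q/(2*pi*T) = 0.134 / (2*pi*0.0438) = 0.134 / 0.2752 = 0.4869.
s1 - s2 = 0.4869 * 1.5596 = 0.7594 m.

0.7594


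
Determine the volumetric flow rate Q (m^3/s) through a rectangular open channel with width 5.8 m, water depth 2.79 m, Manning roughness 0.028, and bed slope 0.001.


For a rectangular channel, the cross-sectional area A = b * y = 5.8 * 2.79 = 16.18 m^2.
The wetted perimeter P = b + 2y = 5.8 + 2*2.79 = 11.38 m.
Hydraulic radius R = A/P = 16.18/11.38 = 1.422 m.
Velocity V = (1/n)*R^(2/3)*S^(1/2) = (1/0.028)*1.422^(2/3)*0.001^(1/2) = 1.4281 m/s.
Discharge Q = A * V = 16.18 * 1.4281 = 23.11 m^3/s.

23.11


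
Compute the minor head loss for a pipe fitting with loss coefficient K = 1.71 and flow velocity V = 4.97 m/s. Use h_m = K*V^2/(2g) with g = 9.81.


Minor loss formula: h_m = K * V^2/(2g).
V^2 = 4.97^2 = 24.7009.
V^2/(2g) = 24.7009 / 19.62 = 1.259 m.
h_m = 1.71 * 1.259 = 2.1528 m.

2.1528


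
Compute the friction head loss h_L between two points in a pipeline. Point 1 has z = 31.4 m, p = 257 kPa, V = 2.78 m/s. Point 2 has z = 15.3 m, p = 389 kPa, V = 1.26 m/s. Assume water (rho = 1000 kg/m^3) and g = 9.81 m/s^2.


Total head at each section: H = z + p/(rho*g) + V^2/(2g).
H1 = 31.4 + 257*1000/(1000*9.81) + 2.78^2/(2*9.81)
   = 31.4 + 26.198 + 0.3939
   = 57.992 m.
H2 = 15.3 + 389*1000/(1000*9.81) + 1.26^2/(2*9.81)
   = 15.3 + 39.653 + 0.0809
   = 55.034 m.
h_L = H1 - H2 = 57.992 - 55.034 = 2.957 m.

2.957


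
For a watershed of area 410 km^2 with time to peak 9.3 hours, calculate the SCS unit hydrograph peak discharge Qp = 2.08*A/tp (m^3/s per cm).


SCS formula: Qp = 2.08 * A / tp.
Qp = 2.08 * 410 / 9.3
   = 852.8 / 9.3
   = 91.7 m^3/s per cm.

91.7


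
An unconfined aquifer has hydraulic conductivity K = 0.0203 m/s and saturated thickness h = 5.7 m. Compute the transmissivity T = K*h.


Transmissivity is defined as T = K * h.
T = 0.0203 * 5.7
  = 0.1157 m^2/s.

0.1157


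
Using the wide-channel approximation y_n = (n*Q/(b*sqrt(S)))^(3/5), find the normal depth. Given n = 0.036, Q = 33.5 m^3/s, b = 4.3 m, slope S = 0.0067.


We use the wide-channel approximation y_n = (n*Q/(b*sqrt(S)))^(3/5).
sqrt(S) = sqrt(0.0067) = 0.081854.
Numerator: n*Q = 0.036 * 33.5 = 1.206.
Denominator: b*sqrt(S) = 4.3 * 0.081854 = 0.351972.
arg = 3.4264.
y_n = 3.4264^(3/5) = 2.0937 m.

2.0937


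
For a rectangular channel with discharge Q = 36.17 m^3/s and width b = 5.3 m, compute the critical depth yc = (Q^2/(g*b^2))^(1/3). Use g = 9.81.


Using yc = (Q^2 / (g * b^2))^(1/3):
Q^2 = 36.17^2 = 1308.27.
g * b^2 = 9.81 * 5.3^2 = 9.81 * 28.09 = 275.56.
Q^2 / (g*b^2) = 1308.27 / 275.56 = 4.7477.
yc = 4.7477^(1/3) = 1.6807 m.

1.6807


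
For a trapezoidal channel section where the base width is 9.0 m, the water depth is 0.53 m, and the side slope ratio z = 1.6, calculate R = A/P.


For a trapezoidal section with side slope z:
A = (b + z*y)*y = (9.0 + 1.6*0.53)*0.53 = 5.219 m^2.
P = b + 2*y*sqrt(1 + z^2) = 9.0 + 2*0.53*sqrt(1 + 1.6^2) = 11.0 m.
R = A/P = 5.219 / 11.0 = 0.4745 m.

0.4745


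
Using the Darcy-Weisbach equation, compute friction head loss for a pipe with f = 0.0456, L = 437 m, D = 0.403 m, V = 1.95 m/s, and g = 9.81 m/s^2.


Darcy-Weisbach equation: h_f = f * (L/D) * V^2/(2g).
f * L/D = 0.0456 * 437/0.403 = 49.4471.
V^2/(2g) = 1.95^2 / (2*9.81) = 3.8025 / 19.62 = 0.1938 m.
h_f = 49.4471 * 0.1938 = 9.583 m.

9.583


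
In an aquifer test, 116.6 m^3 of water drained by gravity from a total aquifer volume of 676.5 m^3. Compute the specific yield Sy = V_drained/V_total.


Specific yield Sy = Volume drained / Total volume.
Sy = 116.6 / 676.5
   = 0.1724.

0.1724


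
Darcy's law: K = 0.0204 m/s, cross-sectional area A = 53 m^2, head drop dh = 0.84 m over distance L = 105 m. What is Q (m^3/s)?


Darcy's law: Q = K * A * i, where i = dh/L.
Hydraulic gradient i = 0.84 / 105 = 0.008.
Q = 0.0204 * 53 * 0.008
  = 0.0086 m^3/s.

0.0086


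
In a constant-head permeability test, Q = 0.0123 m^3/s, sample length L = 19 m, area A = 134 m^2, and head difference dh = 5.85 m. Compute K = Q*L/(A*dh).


From K = Q*L / (A*dh):
Numerator: Q*L = 0.0123 * 19 = 0.2337.
Denominator: A*dh = 134 * 5.85 = 783.9.
K = 0.2337 / 783.9 = 0.000298 m/s.

0.000298


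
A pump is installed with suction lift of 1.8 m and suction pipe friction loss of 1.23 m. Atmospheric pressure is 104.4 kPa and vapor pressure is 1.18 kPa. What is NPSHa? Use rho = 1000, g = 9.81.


NPSHa = p_atm/(rho*g) - z_s - hf_s - p_vap/(rho*g).
p_atm/(rho*g) = 104.4*1000 / (1000*9.81) = 10.642 m.
p_vap/(rho*g) = 1.18*1000 / (1000*9.81) = 0.12 m.
NPSHa = 10.642 - 1.8 - 1.23 - 0.12
      = 7.49 m.

7.49


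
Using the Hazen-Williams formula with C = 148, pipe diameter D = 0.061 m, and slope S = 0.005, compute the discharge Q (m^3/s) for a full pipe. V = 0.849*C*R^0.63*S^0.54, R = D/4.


For a full circular pipe, R = D/4 = 0.061/4 = 0.0152 m.
V = 0.849 * 148 * 0.0152^0.63 * 0.005^0.54
  = 0.849 * 148 * 0.07169 * 0.057206
  = 0.5153 m/s.
Pipe area A = pi*D^2/4 = pi*0.061^2/4 = 0.0029 m^2.
Q = A * V = 0.0029 * 0.5153 = 0.0015 m^3/s.

0.0015


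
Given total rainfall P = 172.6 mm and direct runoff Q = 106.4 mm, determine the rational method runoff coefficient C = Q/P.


The runoff coefficient C = runoff depth / rainfall depth.
C = 106.4 / 172.6
  = 0.6165.

0.6165


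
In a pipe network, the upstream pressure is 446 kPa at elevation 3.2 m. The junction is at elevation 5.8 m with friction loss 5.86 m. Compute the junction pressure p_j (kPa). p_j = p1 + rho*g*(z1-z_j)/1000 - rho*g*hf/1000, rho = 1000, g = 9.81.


Junction pressure: p_j = p1 + rho*g*(z1 - z_j)/1000 - rho*g*hf/1000.
Elevation term = 1000*9.81*(3.2 - 5.8)/1000 = -25.506 kPa.
Friction term = 1000*9.81*5.86/1000 = 57.487 kPa.
p_j = 446 + -25.506 - 57.487 = 363.01 kPa.

363.01


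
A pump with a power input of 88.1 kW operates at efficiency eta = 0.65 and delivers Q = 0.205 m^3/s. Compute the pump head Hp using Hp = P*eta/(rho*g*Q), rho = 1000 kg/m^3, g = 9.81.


Pump head formula: Hp = P * eta / (rho * g * Q).
Numerator: P * eta = 88.1 * 1000 * 0.65 = 57265.0 W.
Denominator: rho * g * Q = 1000 * 9.81 * 0.205 = 2011.05.
Hp = 57265.0 / 2011.05 = 28.48 m.

28.48


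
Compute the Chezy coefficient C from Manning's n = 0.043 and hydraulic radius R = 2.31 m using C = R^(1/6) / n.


The Chezy coefficient relates to Manning's n through C = R^(1/6) / n.
R^(1/6) = 2.31^(1/6) = 1.149746.
C = 1.149746 / 0.043 = 26.74 m^(1/2)/s.

26.74


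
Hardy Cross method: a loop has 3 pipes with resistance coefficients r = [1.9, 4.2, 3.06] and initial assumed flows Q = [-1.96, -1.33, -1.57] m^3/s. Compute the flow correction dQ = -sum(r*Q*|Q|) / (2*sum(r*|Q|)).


Numerator terms (r*Q*|Q|): 1.9*-1.96*|-1.96| = -7.299; 4.2*-1.33*|-1.33| = -7.4294; 3.06*-1.57*|-1.57| = -7.5426.
Sum of numerator = -22.271.
Denominator terms (r*|Q|): 1.9*|-1.96| = 3.724; 4.2*|-1.33| = 5.586; 3.06*|-1.57| = 4.8042.
2 * sum of denominator = 2 * 14.1142 = 28.2284.
dQ = --22.271 / 28.2284 = 0.789 m^3/s.

0.789


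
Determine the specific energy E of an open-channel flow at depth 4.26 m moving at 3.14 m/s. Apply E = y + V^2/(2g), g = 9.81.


Specific energy E = y + V^2/(2g).
Velocity head = V^2/(2g) = 3.14^2 / (2*9.81) = 9.8596 / 19.62 = 0.5025 m.
E = 4.26 + 0.5025 = 4.7625 m.

4.7625


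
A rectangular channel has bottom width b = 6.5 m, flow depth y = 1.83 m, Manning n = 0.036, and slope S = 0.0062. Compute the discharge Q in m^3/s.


For a rectangular channel, the cross-sectional area A = b * y = 6.5 * 1.83 = 11.89 m^2.
The wetted perimeter P = b + 2y = 6.5 + 2*1.83 = 10.16 m.
Hydraulic radius R = A/P = 11.89/10.16 = 1.1708 m.
Velocity V = (1/n)*R^(2/3)*S^(1/2) = (1/0.036)*1.1708^(2/3)*0.0062^(1/2) = 2.4296 m/s.
Discharge Q = A * V = 11.89 * 2.4296 = 28.9 m^3/s.

28.9


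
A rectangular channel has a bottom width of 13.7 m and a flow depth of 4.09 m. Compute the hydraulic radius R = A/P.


For a rectangular section:
Flow area A = b * y = 13.7 * 4.09 = 56.03 m^2.
Wetted perimeter P = b + 2y = 13.7 + 2*4.09 = 21.88 m.
Hydraulic radius R = A/P = 56.03 / 21.88 = 2.5609 m.

2.5609


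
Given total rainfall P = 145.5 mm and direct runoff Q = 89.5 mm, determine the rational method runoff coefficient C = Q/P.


The runoff coefficient C = runoff depth / rainfall depth.
C = 89.5 / 145.5
  = 0.6151.

0.6151


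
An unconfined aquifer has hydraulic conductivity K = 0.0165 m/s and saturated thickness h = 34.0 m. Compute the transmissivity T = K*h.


Transmissivity is defined as T = K * h.
T = 0.0165 * 34.0
  = 0.561 m^2/s.

0.561


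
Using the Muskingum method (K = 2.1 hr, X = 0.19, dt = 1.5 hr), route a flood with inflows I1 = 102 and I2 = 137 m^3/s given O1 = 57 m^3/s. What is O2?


Muskingum coefficients:
denom = 2*K*(1-X) + dt = 2*2.1*(1-0.19) + 1.5 = 4.902.
C0 = (dt - 2*K*X)/denom = (1.5 - 2*2.1*0.19)/4.902 = 0.1432.
C1 = (dt + 2*K*X)/denom = (1.5 + 2*2.1*0.19)/4.902 = 0.4688.
C2 = (2*K*(1-X) - dt)/denom = 0.388.
O2 = C0*I2 + C1*I1 + C2*O1
   = 0.1432*137 + 0.4688*102 + 0.388*57
   = 89.55 m^3/s.

89.55


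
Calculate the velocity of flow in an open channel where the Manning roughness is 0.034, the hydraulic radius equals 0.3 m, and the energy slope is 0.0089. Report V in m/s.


Manning's equation gives V = (1/n) * R^(2/3) * S^(1/2).
First, compute R^(2/3) = 0.3^(2/3) = 0.4481.
Next, S^(1/2) = 0.0089^(1/2) = 0.09434.
Then 1/n = 1/0.034 = 29.41.
V = 29.41 * 0.4481 * 0.09434 = 1.2435 m/s.

1.2435


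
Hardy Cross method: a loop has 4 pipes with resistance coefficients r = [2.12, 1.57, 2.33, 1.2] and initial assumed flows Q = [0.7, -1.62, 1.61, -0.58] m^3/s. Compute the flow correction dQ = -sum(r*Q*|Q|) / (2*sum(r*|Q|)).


Numerator terms (r*Q*|Q|): 2.12*0.7*|0.7| = 1.0388; 1.57*-1.62*|-1.62| = -4.1203; 2.33*1.61*|1.61| = 6.0396; 1.2*-0.58*|-0.58| = -0.4037.
Sum of numerator = 2.5544.
Denominator terms (r*|Q|): 2.12*|0.7| = 1.484; 1.57*|-1.62| = 2.5434; 2.33*|1.61| = 3.7513; 1.2*|-0.58| = 0.696.
2 * sum of denominator = 2 * 8.4747 = 16.9494.
dQ = -2.5544 / 16.9494 = -0.1507 m^3/s.

-0.1507


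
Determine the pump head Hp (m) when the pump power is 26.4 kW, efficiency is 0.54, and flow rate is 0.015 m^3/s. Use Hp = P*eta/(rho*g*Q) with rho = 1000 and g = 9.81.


Pump head formula: Hp = P * eta / (rho * g * Q).
Numerator: P * eta = 26.4 * 1000 * 0.54 = 14256.0 W.
Denominator: rho * g * Q = 1000 * 9.81 * 0.015 = 147.15.
Hp = 14256.0 / 147.15 = 96.88 m.

96.88


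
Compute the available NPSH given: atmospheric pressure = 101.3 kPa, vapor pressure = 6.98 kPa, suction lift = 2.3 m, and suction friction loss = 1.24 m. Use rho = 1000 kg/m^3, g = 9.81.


NPSHa = p_atm/(rho*g) - z_s - hf_s - p_vap/(rho*g).
p_atm/(rho*g) = 101.3*1000 / (1000*9.81) = 10.326 m.
p_vap/(rho*g) = 6.98*1000 / (1000*9.81) = 0.712 m.
NPSHa = 10.326 - 2.3 - 1.24 - 0.712
      = 6.07 m.

6.07


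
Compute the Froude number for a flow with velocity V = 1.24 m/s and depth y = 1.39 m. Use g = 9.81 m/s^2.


The Froude number is defined as Fr = V / sqrt(g*y).
g*y = 9.81 * 1.39 = 13.6359.
sqrt(g*y) = sqrt(13.6359) = 3.6927.
Fr = 1.24 / 3.6927 = 0.3358.

0.3358


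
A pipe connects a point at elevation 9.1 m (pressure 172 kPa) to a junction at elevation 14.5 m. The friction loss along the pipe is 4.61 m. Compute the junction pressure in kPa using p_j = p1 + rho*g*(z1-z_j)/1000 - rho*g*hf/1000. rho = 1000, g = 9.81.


Junction pressure: p_j = p1 + rho*g*(z1 - z_j)/1000 - rho*g*hf/1000.
Elevation term = 1000*9.81*(9.1 - 14.5)/1000 = -52.974 kPa.
Friction term = 1000*9.81*4.61/1000 = 45.224 kPa.
p_j = 172 + -52.974 - 45.224 = 73.8 kPa.

73.8


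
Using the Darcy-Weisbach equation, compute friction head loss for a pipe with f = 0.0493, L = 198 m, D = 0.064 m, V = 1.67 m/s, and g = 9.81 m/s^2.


Darcy-Weisbach equation: h_f = f * (L/D) * V^2/(2g).
f * L/D = 0.0493 * 198/0.064 = 152.5219.
V^2/(2g) = 1.67^2 / (2*9.81) = 2.7889 / 19.62 = 0.1421 m.
h_f = 152.5219 * 0.1421 = 21.68 m.

21.68


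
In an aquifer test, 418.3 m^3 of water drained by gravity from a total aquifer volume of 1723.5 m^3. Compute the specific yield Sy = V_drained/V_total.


Specific yield Sy = Volume drained / Total volume.
Sy = 418.3 / 1723.5
   = 0.2427.

0.2427


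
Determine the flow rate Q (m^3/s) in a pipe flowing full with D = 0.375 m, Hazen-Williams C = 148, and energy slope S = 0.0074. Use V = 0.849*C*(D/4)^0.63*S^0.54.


For a full circular pipe, R = D/4 = 0.375/4 = 0.0938 m.
V = 0.849 * 148 * 0.0938^0.63 * 0.0074^0.54
  = 0.849 * 148 * 0.225083 * 0.070694
  = 1.9994 m/s.
Pipe area A = pi*D^2/4 = pi*0.375^2/4 = 0.1104 m^2.
Q = A * V = 0.1104 * 1.9994 = 0.2208 m^3/s.

0.2208


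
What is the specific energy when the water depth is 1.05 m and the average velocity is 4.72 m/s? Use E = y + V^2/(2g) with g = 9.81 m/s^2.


Specific energy E = y + V^2/(2g).
Velocity head = V^2/(2g) = 4.72^2 / (2*9.81) = 22.2784 / 19.62 = 1.1355 m.
E = 1.05 + 1.1355 = 2.1855 m.

2.1855


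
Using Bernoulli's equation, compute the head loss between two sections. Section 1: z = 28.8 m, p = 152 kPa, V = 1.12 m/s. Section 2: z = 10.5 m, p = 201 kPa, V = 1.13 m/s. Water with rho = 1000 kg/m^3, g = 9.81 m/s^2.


Total head at each section: H = z + p/(rho*g) + V^2/(2g).
H1 = 28.8 + 152*1000/(1000*9.81) + 1.12^2/(2*9.81)
   = 28.8 + 15.494 + 0.0639
   = 44.358 m.
H2 = 10.5 + 201*1000/(1000*9.81) + 1.13^2/(2*9.81)
   = 10.5 + 20.489 + 0.0651
   = 31.054 m.
h_L = H1 - H2 = 44.358 - 31.054 = 13.304 m.

13.304


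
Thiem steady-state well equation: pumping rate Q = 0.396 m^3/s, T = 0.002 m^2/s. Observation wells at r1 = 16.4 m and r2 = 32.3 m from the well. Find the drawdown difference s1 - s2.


Thiem equation: s1 - s2 = Q/(2*pi*T) * ln(r2/r1).
ln(r2/r1) = ln(32.3/16.4) = 0.6778.
Q/(2*pi*T) = 0.396 / (2*pi*0.002) = 0.396 / 0.0126 = 31.5127.
s1 - s2 = 31.5127 * 0.6778 = 21.3588 m.

21.3588


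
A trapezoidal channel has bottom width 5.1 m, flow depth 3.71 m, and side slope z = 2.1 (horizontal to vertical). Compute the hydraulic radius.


For a trapezoidal section with side slope z:
A = (b + z*y)*y = (5.1 + 2.1*3.71)*3.71 = 47.826 m^2.
P = b + 2*y*sqrt(1 + z^2) = 5.1 + 2*3.71*sqrt(1 + 2.1^2) = 22.358 m.
R = A/P = 47.826 / 22.358 = 2.139 m.

2.139


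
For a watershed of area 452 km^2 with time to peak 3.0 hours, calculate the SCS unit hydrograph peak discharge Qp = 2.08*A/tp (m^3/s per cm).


SCS formula: Qp = 2.08 * A / tp.
Qp = 2.08 * 452 / 3.0
   = 940.16 / 3.0
   = 313.39 m^3/s per cm.

313.39


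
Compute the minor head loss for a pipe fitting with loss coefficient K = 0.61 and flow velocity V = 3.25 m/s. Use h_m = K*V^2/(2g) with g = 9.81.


Minor loss formula: h_m = K * V^2/(2g).
V^2 = 3.25^2 = 10.5625.
V^2/(2g) = 10.5625 / 19.62 = 0.5384 m.
h_m = 0.61 * 0.5384 = 0.3284 m.

0.3284


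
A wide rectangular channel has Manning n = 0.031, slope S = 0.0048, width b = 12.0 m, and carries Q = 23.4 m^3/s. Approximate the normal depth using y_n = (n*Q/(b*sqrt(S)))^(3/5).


We use the wide-channel approximation y_n = (n*Q/(b*sqrt(S)))^(3/5).
sqrt(S) = sqrt(0.0048) = 0.069282.
Numerator: n*Q = 0.031 * 23.4 = 0.7254.
Denominator: b*sqrt(S) = 12.0 * 0.069282 = 0.831384.
arg = 0.8725.
y_n = 0.8725^(3/5) = 0.9214 m.

0.9214


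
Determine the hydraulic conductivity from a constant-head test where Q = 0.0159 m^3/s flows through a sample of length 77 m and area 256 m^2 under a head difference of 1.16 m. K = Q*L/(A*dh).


From K = Q*L / (A*dh):
Numerator: Q*L = 0.0159 * 77 = 1.2243.
Denominator: A*dh = 256 * 1.16 = 296.96.
K = 1.2243 / 296.96 = 0.004123 m/s.

0.004123


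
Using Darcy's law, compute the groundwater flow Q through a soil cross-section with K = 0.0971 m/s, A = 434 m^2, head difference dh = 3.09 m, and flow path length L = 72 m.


Darcy's law: Q = K * A * i, where i = dh/L.
Hydraulic gradient i = 3.09 / 72 = 0.042917.
Q = 0.0971 * 434 * 0.042917
  = 1.8086 m^3/s.

1.8086


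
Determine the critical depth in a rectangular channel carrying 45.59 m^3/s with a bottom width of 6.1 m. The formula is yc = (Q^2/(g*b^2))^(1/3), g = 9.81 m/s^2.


Using yc = (Q^2 / (g * b^2))^(1/3):
Q^2 = 45.59^2 = 2078.45.
g * b^2 = 9.81 * 6.1^2 = 9.81 * 37.21 = 365.03.
Q^2 / (g*b^2) = 2078.45 / 365.03 = 5.6939.
yc = 5.6939^(1/3) = 1.7857 m.

1.7857


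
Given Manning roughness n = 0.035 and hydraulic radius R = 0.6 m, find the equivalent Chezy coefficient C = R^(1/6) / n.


The Chezy coefficient relates to Manning's n through C = R^(1/6) / n.
R^(1/6) = 0.6^(1/6) = 0.918386.
C = 0.918386 / 0.035 = 26.24 m^(1/2)/s.

26.24


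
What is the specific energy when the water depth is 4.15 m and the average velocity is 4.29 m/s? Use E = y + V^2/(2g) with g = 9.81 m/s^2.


Specific energy E = y + V^2/(2g).
Velocity head = V^2/(2g) = 4.29^2 / (2*9.81) = 18.4041 / 19.62 = 0.938 m.
E = 4.15 + 0.938 = 5.088 m.

5.088


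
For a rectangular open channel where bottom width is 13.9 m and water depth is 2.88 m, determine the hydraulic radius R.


For a rectangular section:
Flow area A = b * y = 13.9 * 2.88 = 40.03 m^2.
Wetted perimeter P = b + 2y = 13.9 + 2*2.88 = 19.66 m.
Hydraulic radius R = A/P = 40.03 / 19.66 = 2.0362 m.

2.0362


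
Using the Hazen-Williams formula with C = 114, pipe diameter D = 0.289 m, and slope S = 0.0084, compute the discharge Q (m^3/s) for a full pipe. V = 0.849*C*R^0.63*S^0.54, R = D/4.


For a full circular pipe, R = D/4 = 0.289/4 = 0.0722 m.
V = 0.849 * 114 * 0.0722^0.63 * 0.0084^0.54
  = 0.849 * 114 * 0.191015 * 0.075703
  = 1.3996 m/s.
Pipe area A = pi*D^2/4 = pi*0.289^2/4 = 0.0656 m^2.
Q = A * V = 0.0656 * 1.3996 = 0.0918 m^3/s.

0.0918
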